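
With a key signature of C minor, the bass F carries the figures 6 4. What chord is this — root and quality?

Bb major

The figures 6 4 indicate a triad in second inversion.
In second inversion the root lies a fourth above the bass: a fourth above F in C minor is Bb.
The chord tones are F, Bb, D, giving Bb major.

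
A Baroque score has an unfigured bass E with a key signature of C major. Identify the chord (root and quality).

An unfigured bass indicates a triad in root position.
In root position the bass is the root, so the root is E.
The chord tones are E, G, B, giving E minor.

E minor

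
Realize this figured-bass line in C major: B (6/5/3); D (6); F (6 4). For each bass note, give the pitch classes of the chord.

B (6/5/3): B, D, F, G.
D (6/3): D, F, B.
F (6/4): F, B, D.

B, D, F, G | D, F, B | F, B, D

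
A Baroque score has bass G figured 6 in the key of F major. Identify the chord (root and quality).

The figures 6 indicate a triad in first inversion.
In first inversion the root lies a sixth above the bass: a sixth above G in F major is E.
The chord tones are G, Bb, E, giving E diminished.

E diminished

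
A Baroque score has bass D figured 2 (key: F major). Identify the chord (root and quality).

E half-diminished seventh

The figures 2 indicate a seventh chord in third inversion.
In third inversion the root lies a second above the bass: a second above D in F major is E.
The chord tones are D, E, G, Bb, giving E half-diminished seventh.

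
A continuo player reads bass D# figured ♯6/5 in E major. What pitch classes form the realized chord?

The written figures ♯6/5 are shorthand for 6/5/3: the 3 is implied.
A third above D# in this key is F#.
A fifth above D# in this key is A.
A sixth above D# in this key is B, raised to B# by the sharp.
Together with the bass D#, this spells B# diminished seventh in first inversion.

D#, F#, A, B#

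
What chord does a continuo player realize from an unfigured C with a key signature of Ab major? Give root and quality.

An unfigured bass indicates a triad in root position.
In root position the bass is the root, so the root is C.
The chord tones are C, Eb, G, giving C minor.

C minor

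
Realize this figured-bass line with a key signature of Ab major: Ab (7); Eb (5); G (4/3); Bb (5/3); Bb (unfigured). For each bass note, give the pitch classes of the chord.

Ab (7/5/3): Ab, C, Eb, G.
Eb (5/3): Eb, G, Bb.
G (6/4/3): G, Bb, C, Eb.
Bb (5/3): Bb, Db, F.
Bb (5/3): Bb, Db, F.

Ab, C, Eb, G | Eb, G, Bb | G, Bb, C, Eb | Bb, Db, F | Bb, Db, F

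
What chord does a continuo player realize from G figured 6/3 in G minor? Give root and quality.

The figures 6/3 indicate a triad in first inversion.
In first inversion the root lies a sixth above the bass: a sixth above G in G minor is Eb.
The chord tones are G, Bb, Eb, giving Eb major.

Eb major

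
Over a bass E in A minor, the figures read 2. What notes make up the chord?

The written figures 2 are shorthand for 6/4/2: the 6/4 are implied.
A second above E in this key is F.
A fourth above E in this key is A.
A sixth above E in this key is C.
Together with the bass E, this spells F major seventh in third inversion.

E, F, A, C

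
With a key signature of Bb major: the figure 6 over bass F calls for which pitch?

Counting 5 letter steps above F lands on D; in Bb major, that letter is D.

D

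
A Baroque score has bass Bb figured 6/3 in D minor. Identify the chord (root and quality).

The figures 6/3 indicate a triad in first inversion.
In first inversion the root lies a sixth above the bass: a sixth above Bb in D minor is G.
The chord tones are Bb, D, G, giving G minor.

G minor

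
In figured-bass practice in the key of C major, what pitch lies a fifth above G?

Counting 4 letter steps above G lands on D; in C major, that letter is D.

D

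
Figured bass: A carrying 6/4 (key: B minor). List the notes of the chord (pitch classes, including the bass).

A, D, F#

A fourth above A in this key is D.
A sixth above A in this key is F#.
Together with the bass A, this spells D major in second inversion.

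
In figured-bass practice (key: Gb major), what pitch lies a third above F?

Counting 2 letter steps above F lands on A; in Gb major, that letter is Ab.

Ab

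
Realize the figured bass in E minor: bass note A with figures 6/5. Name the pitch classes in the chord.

A, C, E, F#

The written figures 6/5 are shorthand for 6/5/3: the 3 is implied.
A third above A in this key is C.
A fifth above A in this key is E.
A sixth above A in this key is F#.
Together with the bass A, this spells F# half-diminished seventh in first inversion.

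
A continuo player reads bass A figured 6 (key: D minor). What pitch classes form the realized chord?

A, C, F

The written figures 6 are shorthand for 6/3: the 3 is implied.
A third above A in this key is C.
A sixth above A in this key is F.
Together with the bass A, this spells F major in first inversion.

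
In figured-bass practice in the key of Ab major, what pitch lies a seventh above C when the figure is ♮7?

Counting 6 letter steps above C lands on B; in Ab major, that letter is Bb.
The ♮7 figure makes it natural, giving B.

B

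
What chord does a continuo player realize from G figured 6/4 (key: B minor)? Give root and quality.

C# diminished

The figures 6/4 indicate a triad in second inversion.
In second inversion the root lies a fourth above the bass: a fourth above G in B minor is C#.
The chord tones are G, C#, E, giving C# diminished.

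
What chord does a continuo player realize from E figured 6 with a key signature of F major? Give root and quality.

The figures 6 indicate a triad in first inversion.
In first inversion the root lies a sixth above the bass: a sixth above E in F major is C.
The chord tones are E, G, C, giving C major.

C major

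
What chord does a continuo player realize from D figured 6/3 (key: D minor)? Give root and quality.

The figures 6/3 indicate a triad in first inversion.
In first inversion the root lies a sixth above the bass: a sixth above D in D minor is Bb.
The chord tones are D, F, Bb, giving Bb major.

Bb major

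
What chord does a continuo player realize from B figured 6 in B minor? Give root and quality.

The figures 6 indicate a triad in first inversion.
In first inversion the root lies a sixth above the bass: a sixth above B in B minor is G.
The chord tones are B, D, G, giving G major.

G major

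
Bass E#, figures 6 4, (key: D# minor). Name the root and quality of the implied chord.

The figures 6 4 indicate a triad in second inversion.
In second inversion the root lies a fourth above the bass: a fourth above E# in D# minor is A#.
The chord tones are E#, A#, C#, giving A# minor.

A# minor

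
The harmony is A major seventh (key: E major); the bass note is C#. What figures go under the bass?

C# is the third of A major seventh, so the chord is in first inversion.
A seventh chord in first inversion is figured 6/5/3, conventionally abbreviated 6/5.

6/5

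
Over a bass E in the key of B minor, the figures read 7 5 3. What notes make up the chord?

E, G, B, D

A third above E in this key is G.
A fifth above E in this key is B.
A seventh above E in this key is D.
Together with the bass E, this spells E minor seventh in root position.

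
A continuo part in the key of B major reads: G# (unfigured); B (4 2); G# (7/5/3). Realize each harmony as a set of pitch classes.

G#, B, D# | B, C#, E, G# | G#, B, D#, F#

G# (5/3): G#, B, D#.
B (6/4/2): B, C#, E, G#.
G# (7/5/3): G#, B, D#, F#.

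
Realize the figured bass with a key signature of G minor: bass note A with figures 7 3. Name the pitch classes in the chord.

A, C, Eb, G

The written figures 7 3 are shorthand for 7/5/3: the 5 is implied.
A third above A in this key is C.
A fifth above A in this key is Eb.
A seventh above A in this key is G.
Together with the bass A, this spells A half-diminished seventh in root position.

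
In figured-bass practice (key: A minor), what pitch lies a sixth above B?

G

Counting 5 letter steps above B lands on G; in A minor, that letter is G.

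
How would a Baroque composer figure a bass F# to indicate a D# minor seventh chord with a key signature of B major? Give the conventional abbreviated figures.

F# is the third of D# minor seventh, so the chord is in first inversion.
A seventh chord in first inversion is figured 6/5/3, conventionally abbreviated 6/5.

6/5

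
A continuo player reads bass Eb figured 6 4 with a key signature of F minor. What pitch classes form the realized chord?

Eb, Ab, C

A fourth above Eb in this key is Ab.
A sixth above Eb in this key is C.
Together with the bass Eb, this spells Ab major in second inversion.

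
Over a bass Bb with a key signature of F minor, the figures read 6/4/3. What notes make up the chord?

Bb, Db, Eb, G

A third above Bb in this key is Db.
A fourth above Bb in this key is Eb.
A sixth above Bb in this key is G.
Together with the bass Bb, this spells Eb dominant seventh in second inversion.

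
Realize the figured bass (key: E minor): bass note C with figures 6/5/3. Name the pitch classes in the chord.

A third above C in this key is E.
A fifth above C in this key is G.
A sixth above C in this key is A.
Together with the bass C, this spells A minor seventh in first inversion.

C, E, G, A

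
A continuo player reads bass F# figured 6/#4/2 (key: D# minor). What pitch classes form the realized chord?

A second above F# in this key is G#.
A fourth above F# in this key is B, raised to B# by the sharp.
A sixth above F# in this key is D#.
Together with the bass F#, this spells G# dominant seventh in third inversion.

F#, G#, B#, D#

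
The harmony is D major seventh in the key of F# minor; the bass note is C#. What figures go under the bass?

C# is the seventh of D major seventh, so the chord is in third inversion.
A seventh chord in third inversion is figured 6/4/2, conventionally abbreviated 4/2.

4/2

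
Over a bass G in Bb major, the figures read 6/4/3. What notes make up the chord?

A third above G in this key is Bb.
A fourth above G in this key is C.
A sixth above G in this key is Eb.
Together with the bass G, this spells C minor seventh in second inversion.

G, Bb, C, Eb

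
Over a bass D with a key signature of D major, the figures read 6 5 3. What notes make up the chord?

D, F#, A, B

A third above D in this key is F#.
A fifth above D in this key is A.
A sixth above D in this key is B.
Together with the bass D, this spells B minor seventh in first inversion.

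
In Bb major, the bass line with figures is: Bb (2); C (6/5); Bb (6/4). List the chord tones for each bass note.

Bb (6/4/2): Bb, C, Eb, G.
C (6/5/3): C, Eb, G, A.
Bb (6/4): Bb, Eb, G.

Bb, C, Eb, G | C, Eb, G, A | Bb, Eb, G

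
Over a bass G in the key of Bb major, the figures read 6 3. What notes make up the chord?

A third above G in this key is Bb.
A sixth above G in this key is Eb.
Together with the bass G, this spells Eb major in first inversion.

G, Bb, Eb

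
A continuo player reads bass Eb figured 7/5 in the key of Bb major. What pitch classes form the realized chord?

Eb, G, Bb, D

The written figures 7/5 are shorthand for 7/5/3: the 3 is implied.
A third above Eb in this key is G.
A fifth above Eb in this key is Bb.
A seventh above Eb in this key is D.
Together with the bass Eb, this spells Eb major seventh in root position.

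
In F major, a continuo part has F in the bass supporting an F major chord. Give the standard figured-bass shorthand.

no figures

F is the root of F major, so the chord is in root position.
A triad in root position is figured 5/3, conventionally abbreviated (no figures — root-position triad).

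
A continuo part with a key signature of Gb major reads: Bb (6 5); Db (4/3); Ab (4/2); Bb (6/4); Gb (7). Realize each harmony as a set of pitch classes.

Bb, Db, F, Gb | Db, F, Gb, Bb | Ab, Bb, Db, F | Bb, Eb, Gb | Gb, Bb, Db, F

Bb (6/5/3): Bb, Db, F, Gb.
Db (6/4/3): Db, F, Gb, Bb.
Ab (6/4/2): Ab, Bb, Db, F.
Bb (6/4): Bb, Eb, Gb.
Gb (7/5/3): Gb, Bb, Db, F.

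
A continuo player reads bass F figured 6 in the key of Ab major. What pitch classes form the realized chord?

F, Ab, Db

The written figures 6 are shorthand for 6/3: the 3 is implied.
A third above F in this key is Ab.
A sixth above F in this key is Db.
Together with the bass F, this spells Db major in first inversion.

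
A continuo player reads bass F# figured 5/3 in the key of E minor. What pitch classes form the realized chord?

A third above F# in this key is A.
A fifth above F# in this key is C.
Together with the bass F#, this spells F# diminished in root position.

F#, A, C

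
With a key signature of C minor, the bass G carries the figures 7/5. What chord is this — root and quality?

G minor seventh

The figures 7/5 indicate a seventh chord in root position.
In root position the bass is the root, so the root is G.
The chord tones are G, Bb, D, F, giving G minor seventh.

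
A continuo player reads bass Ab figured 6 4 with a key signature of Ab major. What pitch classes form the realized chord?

Ab, Db, F

A fourth above Ab in this key is Db.
A sixth above Ab in this key is F.
Together with the bass Ab, this spells Db major in second inversion.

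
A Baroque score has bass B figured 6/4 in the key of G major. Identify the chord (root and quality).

The figures 6/4 indicate a triad in second inversion.
In second inversion the root lies a fourth above the bass: a fourth above B in G major is E.
The chord tones are B, E, G, giving E minor.

E minor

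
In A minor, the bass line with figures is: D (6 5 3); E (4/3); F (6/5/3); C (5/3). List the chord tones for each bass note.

D (6/5/3): D, F, A, B.
E (6/4/3): E, G, A, C.
F (6/5/3): F, A, C, D.
C (5/3): C, E, G.

D, F, A, B | E, G, A, C | F, A, C, D | C, E, G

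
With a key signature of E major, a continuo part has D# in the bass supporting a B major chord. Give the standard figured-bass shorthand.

D# is the third of B major, so the chord is in first inversion.
A triad in first inversion is figured 6/3, conventionally abbreviated 6.

6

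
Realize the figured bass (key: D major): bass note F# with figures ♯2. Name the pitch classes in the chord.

F#, G#, B, D

The written figures ♯2 are shorthand for 6/4/2: the 6/4 are implied.
A second above F# in this key is G, raised to G# by the sharp.
A fourth above F# in this key is B.
A sixth above F# in this key is D.
Together with the bass F#, this spells G# half-diminished seventh in third inversion.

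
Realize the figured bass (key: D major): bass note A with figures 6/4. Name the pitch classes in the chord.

A, D, F#

A fourth above A in this key is D.
A sixth above A in this key is F#.
Together with the bass A, this spells D major in second inversion.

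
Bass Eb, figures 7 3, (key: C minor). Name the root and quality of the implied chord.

The figures 7 3 indicate a seventh chord in root position.
In root position the bass is the root, so the root is Eb.
The chord tones are Eb, G, Bb, D, giving Eb major seventh.

Eb major seventh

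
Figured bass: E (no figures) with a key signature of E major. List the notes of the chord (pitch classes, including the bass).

E, G#, B

An unfigured bass implies 5/3.
A third above E in this key is G#.
A fifth above E in this key is B.
Together with the bass E, this spells E major in root position.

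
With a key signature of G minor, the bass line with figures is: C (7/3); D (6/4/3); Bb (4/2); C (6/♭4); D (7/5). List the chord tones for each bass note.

C (7/5/3): C, Eb, G, Bb.
D (6/4/3): D, F, G, Bb.
Bb (6/4/2): Bb, C, Eb, G.
C (6/b4): C, Fb, A.
D (7/5/3): D, F, A, C.

C, Eb, G, Bb | D, F, G, Bb | Bb, C, Eb, G | C, Fb, A | D, F, A, C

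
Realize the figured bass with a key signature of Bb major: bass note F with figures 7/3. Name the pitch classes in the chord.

The written figures 7/3 are shorthand for 7/5/3: the 5 is implied.
A third above F in this key is A.
A fifth above F in this key is C.
A seventh above F in this key is Eb.
Together with the bass F, this spells F dominant seventh in root position.

F, A, C, Eb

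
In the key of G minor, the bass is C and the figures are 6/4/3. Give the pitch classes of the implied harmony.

C, Eb, F, A

A third above C in this key is Eb.
A fourth above C in this key is F.
A sixth above C in this key is A.
Together with the bass C, this spells F dominant seventh in second inversion.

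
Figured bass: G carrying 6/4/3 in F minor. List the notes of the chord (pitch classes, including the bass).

A third above G in this key is Bb.
A fourth above G in this key is C.
A sixth above G in this key is Eb.
Together with the bass G, this spells C minor seventh in second inversion.

G, Bb, C, Eb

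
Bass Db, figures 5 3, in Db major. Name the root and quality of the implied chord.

The figures 5 3 indicate a triad in root position.
In root position the bass is the root, so the root is Db.
The chord tones are Db, F, Ab, giving Db major.

Db major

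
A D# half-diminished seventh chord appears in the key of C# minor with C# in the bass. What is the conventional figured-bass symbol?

4/2

C# is the seventh of D# half-diminished seventh, so the chord is in third inversion.
A seventh chord in third inversion is figured 6/4/2, conventionally abbreviated 4/2.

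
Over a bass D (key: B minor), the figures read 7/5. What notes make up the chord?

D, F#, A, C#

The written figures 7/5 are shorthand for 7/5/3: the 3 is implied.
A third above D in this key is F#.
A fifth above D in this key is A.
A seventh above D in this key is C#.
Together with the bass D, this spells D major seventh in root position.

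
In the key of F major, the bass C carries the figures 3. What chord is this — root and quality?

C major

The figures 3 indicate a triad in root position.
In root position the bass is the root, so the root is C.
The chord tones are C, E, G, giving C major.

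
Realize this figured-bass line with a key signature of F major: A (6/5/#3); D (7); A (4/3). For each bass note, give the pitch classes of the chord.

A (6/5/#3): A, C#, E, F.
D (7/5/3): D, F, A, C.
A (6/4/3): A, C, D, F.

A, C#, E, F | D, F, A, C | A, C, D, F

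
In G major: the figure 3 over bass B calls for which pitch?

Counting 2 letter steps above B lands on D; in G major, that letter is D.

D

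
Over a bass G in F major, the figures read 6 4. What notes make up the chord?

G, C, E

A fourth above G in this key is C.
A sixth above G in this key is E.
Together with the bass G, this spells C major in second inversion.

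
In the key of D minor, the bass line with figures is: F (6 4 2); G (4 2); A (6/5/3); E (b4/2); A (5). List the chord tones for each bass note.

F, G, Bb, D | G, A, C, E | A, C, E, F | E, F, Ab, C | A, C, E

F (6/4/2): F, G, Bb, D.
G (6/4/2): G, A, C, E.
A (6/5/3): A, C, E, F.
E (6/b4/2): E, F, Ab, C.
A (5/3): A, C, E.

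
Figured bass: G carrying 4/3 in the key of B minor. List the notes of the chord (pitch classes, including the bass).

G, B, C#, E

The written figures 4/3 are shorthand for 6/4/3: the 6 is implied.
A third above G in this key is B.
A fourth above G in this key is C#.
A sixth above G in this key is E.
Together with the bass G, this spells C# half-diminished seventh in second inversion.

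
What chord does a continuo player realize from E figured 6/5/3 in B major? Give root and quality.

The figures 6/5/3 indicate a seventh chord in first inversion.
In first inversion the root lies a sixth above the bass: a sixth above E in B major is C#.
The chord tones are E, G#, B, C#, giving C# minor seventh.

C# minor seventh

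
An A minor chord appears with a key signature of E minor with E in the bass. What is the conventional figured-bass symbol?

6/4

E is the fifth of A minor, so the chord is in second inversion.
A triad in second inversion is figured 6/4, conventionally abbreviated 6/4.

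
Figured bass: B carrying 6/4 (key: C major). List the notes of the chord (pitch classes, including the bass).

A fourth above B in this key is E.
A sixth above B in this key is G.
Together with the bass B, this spells E minor in second inversion.

B, E, G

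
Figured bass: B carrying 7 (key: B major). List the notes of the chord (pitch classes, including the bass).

The written figures 7 are shorthand for 7/5/3: the 5/3 are implied.
A third above B in this key is D#.
A fifth above B in this key is F#.
A seventh above B in this key is A#.
Together with the bass B, this spells B major seventh in root position.

B, D#, F#, A#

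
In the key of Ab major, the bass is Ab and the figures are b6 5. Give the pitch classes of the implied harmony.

Ab, C, Eb, Fb

The written figures b6 5 are shorthand for 6/5/3: the 3 is implied.
A third above Ab in this key is C.
A fifth above Ab in this key is Eb.
A sixth above Ab in this key is F, lowered to Fb by the flat.
Together with the bass Ab, this spells Fb augmented major seventh in first inversion.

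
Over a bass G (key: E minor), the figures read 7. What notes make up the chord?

G, B, D, F#

The written figures 7 are shorthand for 7/5/3: the 5/3 are implied.
A third above G in this key is B.
A fifth above G in this key is D.
A seventh above G in this key is F#.
Together with the bass G, this spells G major seventh in root position.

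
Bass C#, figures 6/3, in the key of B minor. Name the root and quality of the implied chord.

The figures 6/3 indicate a triad in first inversion.
In first inversion the root lies a sixth above the bass: a sixth above C# in B minor is A.
The chord tones are C#, E, A, giving A major.

A major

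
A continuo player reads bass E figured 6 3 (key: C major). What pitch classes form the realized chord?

A third above E in this key is G.
A sixth above E in this key is C.
Together with the bass E, this spells C major in first inversion.

E, G, C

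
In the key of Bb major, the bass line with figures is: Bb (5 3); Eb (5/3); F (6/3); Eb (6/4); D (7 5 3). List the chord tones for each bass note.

Bb, D, F | Eb, G, Bb | F, A, D | Eb, A, C | D, F, A, C

Bb (5/3): Bb, D, F.
Eb (5/3): Eb, G, Bb.
F (6/3): F, A, D.
Eb (6/4): Eb, A, C.
D (7/5/3): D, F, A, C.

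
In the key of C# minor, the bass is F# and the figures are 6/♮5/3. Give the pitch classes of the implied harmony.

F#, A, C, D#

A third above F# in this key is A.
A fifth above F# in this key is C#, made natural (C) by the ♮ figure.
A sixth above F# in this key is D#.
Together with the bass F#, this spells D# diminished seventh in first inversion.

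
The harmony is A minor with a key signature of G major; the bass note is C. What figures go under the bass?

6

C is the third of A minor, so the chord is in first inversion.
A triad in first inversion is figured 6/3, conventionally abbreviated 6.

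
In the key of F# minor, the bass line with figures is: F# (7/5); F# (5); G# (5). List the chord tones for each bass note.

F# (7/5/3): F#, A, C#, E.
F# (5/3): F#, A, C#.
G# (5/3): G#, B, D.

F#, A, C#, E | F#, A, C# | G#, B, D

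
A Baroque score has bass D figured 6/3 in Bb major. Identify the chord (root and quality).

Bb major

The figures 6/3 indicate a triad in first inversion.
In first inversion the root lies a sixth above the bass: a sixth above D in Bb major is Bb.
The chord tones are D, F, Bb, giving Bb major.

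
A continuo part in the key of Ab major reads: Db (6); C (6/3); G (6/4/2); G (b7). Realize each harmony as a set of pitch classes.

Db, F, Bb | C, Eb, Ab | G, Ab, C, Eb | G, Bb, Db, Fb

Db (6/3): Db, F, Bb.
C (6/3): C, Eb, Ab.
G (6/4/2): G, Ab, C, Eb.
G (b7/5/3): G, Bb, Db, Fb.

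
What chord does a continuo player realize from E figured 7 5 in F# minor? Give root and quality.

E dominant seventh

The figures 7 5 indicate a seventh chord in root position.
In root position the bass is the root, so the root is E.
The chord tones are E, G#, B, D, giving E dominant seventh.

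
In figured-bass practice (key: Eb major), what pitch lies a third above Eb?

Counting 2 letter steps above Eb lands on G; in Eb major, that letter is G.

G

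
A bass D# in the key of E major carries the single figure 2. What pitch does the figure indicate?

E

Counting 1 letter step above D# lands on E; in E major, that letter is E.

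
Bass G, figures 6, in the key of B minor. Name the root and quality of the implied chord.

The figures 6 indicate a triad in first inversion.
In first inversion the root lies a sixth above the bass: a sixth above G in B minor is E.
The chord tones are G, B, E, giving E minor.

E minor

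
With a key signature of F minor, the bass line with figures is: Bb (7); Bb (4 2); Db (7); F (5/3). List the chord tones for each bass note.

Bb (7/5/3): Bb, Db, F, Ab.
Bb (6/4/2): Bb, C, Eb, G.
Db (7/5/3): Db, F, Ab, C.
F (5/3): F, Ab, C.

Bb, Db, F, Ab | Bb, C, Eb, G | Db, F, Ab, C | F, Ab, C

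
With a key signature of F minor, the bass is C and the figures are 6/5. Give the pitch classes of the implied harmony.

C, Eb, G, Ab

The written figures 6/5 are shorthand for 6/5/3: the 3 is implied.
A third above C in this key is Eb.
A fifth above C in this key is G.
A sixth above C in this key is Ab.
Together with the bass C, this spells Ab major seventh in first inversion.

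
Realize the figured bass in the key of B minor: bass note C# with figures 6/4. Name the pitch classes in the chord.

A fourth above C# in this key is F#.
A sixth above C# in this key is A.
Together with the bass C#, this spells F# minor in second inversion.

C#, F#, A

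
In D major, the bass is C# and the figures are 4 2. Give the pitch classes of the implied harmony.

C#, D, F#, A

The written figures 4 2 are shorthand for 6/4/2: the 6 is implied.
A second above C# in this key is D.
A fourth above C# in this key is F#.
A sixth above C# in this key is A.
Together with the bass C#, this spells D major seventh in third inversion.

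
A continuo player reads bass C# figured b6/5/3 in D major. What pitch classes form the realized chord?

C#, E, G, Ab

A third above C# in this key is E.
A fifth above C# in this key is G.
A sixth above C# in this key is A, lowered to Ab by the flat.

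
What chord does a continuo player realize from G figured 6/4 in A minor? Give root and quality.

C major

The figures 6/4 indicate a triad in second inversion.
In second inversion the root lies a fourth above the bass: a fourth above G in A minor is C.
The chord tones are G, C, E, giving C major.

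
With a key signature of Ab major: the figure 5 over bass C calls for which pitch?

G

Counting 4 letter steps above C lands on G; in Ab major, that letter is G.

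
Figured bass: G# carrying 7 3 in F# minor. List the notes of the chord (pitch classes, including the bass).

The written figures 7 3 are shorthand for 7/5/3: the 5 is implied.
A third above G# in this key is B.
A fifth above G# in this key is D.
A seventh above G# in this key is F#.
Together with the bass G#, this spells G# half-diminished seventh in root position.

G#, B, D, F#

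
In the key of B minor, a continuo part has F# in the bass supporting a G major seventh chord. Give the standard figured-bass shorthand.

F# is the seventh of G major seventh, so the chord is in third inversion.
A seventh chord in third inversion is figured 6/4/2, conventionally abbreviated 4/2.

4/2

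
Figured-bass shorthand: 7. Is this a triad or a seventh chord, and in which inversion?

7 is shorthand for 7/5/3.
Intervals of 7/5/3 above the bass form a seventh chord; the bass is the root, so this is root position.

seventh chord, root position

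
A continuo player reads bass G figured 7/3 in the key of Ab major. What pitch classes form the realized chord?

The written figures 7/3 are shorthand for 7/5/3: the 5 is implied.
A third above G in this key is Bb.
A fifth above G in this key is Db.
A seventh above G in this key is F.
Together with the bass G, this spells G half-diminished seventh in root position.

G, Bb, Db, F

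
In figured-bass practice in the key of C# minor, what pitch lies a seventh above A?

G#

Counting 6 letter steps above A lands on G; in C# minor, that letter is G#.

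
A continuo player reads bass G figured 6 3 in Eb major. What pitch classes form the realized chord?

A third above G in this key is Bb.
A sixth above G in this key is Eb.
Together with the bass G, this spells Eb major in first inversion.

G, Bb, Eb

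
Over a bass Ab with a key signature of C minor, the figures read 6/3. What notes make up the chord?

Ab, C, F

A third above Ab in this key is C.
A sixth above Ab in this key is F.
Together with the bass Ab, this spells F minor in first inversion.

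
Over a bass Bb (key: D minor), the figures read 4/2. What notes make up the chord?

The written figures 4/2 are shorthand for 6/4/2: the 6 is implied.
A second above Bb in this key is C.
A fourth above Bb in this key is E.
A sixth above Bb in this key is G.
Together with the bass Bb, this spells C dominant seventh in third inversion.

Bb, C, E, G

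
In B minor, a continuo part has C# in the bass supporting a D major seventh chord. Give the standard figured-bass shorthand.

4/2

C# is the seventh of D major seventh, so the chord is in third inversion.
A seventh chord in third inversion is figured 6/4/2, conventionally abbreviated 4/2.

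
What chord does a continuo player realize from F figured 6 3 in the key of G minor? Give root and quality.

The figures 6 3 indicate a triad in first inversion.
In first inversion the root lies a sixth above the bass: a sixth above F in G minor is D.
The chord tones are F, A, D, giving D minor.

D minor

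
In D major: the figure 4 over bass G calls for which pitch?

C#

Counting 3 letter steps above G lands on C; in D major, that letter is C#.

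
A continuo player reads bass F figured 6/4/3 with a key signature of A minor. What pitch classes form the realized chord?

A third above F in this key is A.
A fourth above F in this key is B.
A sixth above F in this key is D.
Together with the bass F, this spells B half-diminished seventh in second inversion.

F, A, B, D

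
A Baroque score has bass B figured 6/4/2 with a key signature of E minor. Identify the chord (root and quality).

The figures 6/4/2 indicate a seventh chord in third inversion.
In third inversion the root lies a second above the bass: a second above B in E minor is C.
The chord tones are B, C, E, G, giving C major seventh.

C major seventh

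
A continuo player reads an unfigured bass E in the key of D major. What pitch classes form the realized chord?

E, G, B

An unfigured bass implies 5/3.
A third above E in this key is G.
A fifth above E in this key is B.
Together with the bass E, this spells E minor in root position.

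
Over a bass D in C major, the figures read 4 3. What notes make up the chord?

The written figures 4 3 are shorthand for 6/4/3: the 6 is implied.
A third above D in this key is F.
A fourth above D in this key is G.
A sixth above D in this key is B.
Together with the bass D, this spells G dominant seventh in second inversion.

D, F, G, B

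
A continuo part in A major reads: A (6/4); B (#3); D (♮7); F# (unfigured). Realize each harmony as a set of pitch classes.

A, D, F# | B, D#, F# | D, F#, A, C | F#, A, C#

A (6/4): A, D, F#.
B (5/#3): B, D#, F#.
D (♮7/5/3): D, F#, A, C.
F# (5/3): F#, A, C#.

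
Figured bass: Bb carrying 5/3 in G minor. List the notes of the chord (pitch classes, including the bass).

A third above Bb in this key is D.
A fifth above Bb in this key is F.
Together with the bass Bb, this spells Bb major in root position.

Bb, D, F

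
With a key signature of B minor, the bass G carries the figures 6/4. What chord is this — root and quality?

The figures 6/4 indicate a triad in second inversion.
In second inversion the root lies a fourth above the bass: a fourth above G in B minor is C#.
The chord tones are G, C#, E, giving C# diminished.

C# diminished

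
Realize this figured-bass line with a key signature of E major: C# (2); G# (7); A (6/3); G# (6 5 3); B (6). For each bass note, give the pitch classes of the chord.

C# (6/4/2): C#, D#, F#, A.
G# (7/5/3): G#, B, D#, F#.
A (6/3): A, C#, F#.
G# (6/5/3): G#, B, D#, E.
B (6/3): B, D#, G#.

C#, D#, F#, A | G#, B, D#, F# | A, C#, F# | G#, B, D#, E | B, D#, G#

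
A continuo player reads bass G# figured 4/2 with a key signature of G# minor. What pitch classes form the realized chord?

The written figures 4/2 are shorthand for 6/4/2: the 6 is implied.
A second above G# in this key is A#.
A fourth above G# in this key is C#.
A sixth above G# in this key is E.
Together with the bass G#, this spells A# half-diminished seventh in third inversion.

G#, A#, C#, E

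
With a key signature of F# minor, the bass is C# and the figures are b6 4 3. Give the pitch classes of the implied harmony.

C#, E, F#, Ab

A third above C# in this key is E.
A fourth above C# in this key is F#.
A sixth above C# in this key is A, lowered to Ab by the flat.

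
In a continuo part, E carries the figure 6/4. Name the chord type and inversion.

Intervals of 6/4 above the bass form a triad; the bass is the fifth, so this is second inversion.

triad, second inversion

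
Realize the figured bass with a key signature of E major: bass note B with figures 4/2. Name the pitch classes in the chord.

B, C#, E, G#

The written figures 4/2 are shorthand for 6/4/2: the 6 is implied.
A second above B in this key is C#.
A fourth above B in this key is E.
A sixth above B in this key is G#.
Together with the bass B, this spells C# minor seventh in third inversion.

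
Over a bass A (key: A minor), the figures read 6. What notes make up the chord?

A, C, F

The written figures 6 are shorthand for 6/3: the 3 is implied.
A third above A in this key is C.
A sixth above A in this key is F.
Together with the bass A, this spells F major in first inversion.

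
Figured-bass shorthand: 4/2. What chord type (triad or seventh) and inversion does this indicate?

4/2 is shorthand for 6/4/2.
Intervals of 6/4/2 above the bass form a seventh chord; the bass is the seventh, so this is third inversion.

seventh chord, third inversion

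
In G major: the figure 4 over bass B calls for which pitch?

E

Counting 3 letter steps above B lands on E; in G major, that letter is E.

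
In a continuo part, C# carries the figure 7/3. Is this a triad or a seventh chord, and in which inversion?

seventh chord, root position

7/3 is shorthand for 7/5/3.
Intervals of 7/5/3 above the bass form a seventh chord; the bass is the root, so this is root position.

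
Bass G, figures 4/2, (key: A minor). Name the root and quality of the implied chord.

The figures 4/2 indicate a seventh chord in third inversion.
In third inversion the root lies a second above the bass: a second above G in A minor is A.
The chord tones are G, A, C, E, giving A minor seventh.

A minor seventh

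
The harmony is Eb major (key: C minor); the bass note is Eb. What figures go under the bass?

no figures

Eb is the root of Eb major, so the chord is in root position.
A triad in root position is figured 5/3, conventionally abbreviated (no figures — root-position triad).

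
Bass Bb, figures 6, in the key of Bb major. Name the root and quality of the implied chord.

The figures 6 indicate a triad in first inversion.
In first inversion the root lies a sixth above the bass: a sixth above Bb in Bb major is G.
The chord tones are Bb, D, G, giving G minor.

G minor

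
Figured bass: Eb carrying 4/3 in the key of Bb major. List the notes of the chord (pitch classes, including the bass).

Eb, G, A, C

The written figures 4/3 are shorthand for 6/4/3: the 6 is implied.
A third above Eb in this key is G.
A fourth above Eb in this key is A.
A sixth above Eb in this key is C.
Together with the bass Eb, this spells A half-diminished seventh in second inversion.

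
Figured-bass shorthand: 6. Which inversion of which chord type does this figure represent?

6 is shorthand for 6/3.
Intervals of 6/3 above the bass form a triad; the bass is the third, so this is first inversion.

triad, first inversion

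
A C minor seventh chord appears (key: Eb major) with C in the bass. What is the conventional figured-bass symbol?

C is the root of C minor seventh, so the chord is in root position.
A seventh chord in root position is figured 7/5/3, conventionally abbreviated 7.

7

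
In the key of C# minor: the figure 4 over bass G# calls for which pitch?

C#

Counting 3 letter steps above G# lands on C; in C# minor, that letter is C#.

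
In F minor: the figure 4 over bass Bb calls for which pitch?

Counting 3 letter steps above Bb lands on E; in F minor, that letter is Eb.

Eb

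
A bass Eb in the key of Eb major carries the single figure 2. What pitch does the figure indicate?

Counting 1 letter step above Eb lands on F; in Eb major, that letter is F.

F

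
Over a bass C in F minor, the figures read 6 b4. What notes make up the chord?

C, Fb, Ab

A fourth above C in this key is F, lowered to Fb by the flat.
A sixth above C in this key is Ab.
Together with the bass C, this spells Fb augmented in second inversion.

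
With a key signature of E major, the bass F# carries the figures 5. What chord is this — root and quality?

F# minor

The figures 5 indicate a triad in root position.
In root position the bass is the root, so the root is F#.
The chord tones are F#, A, C#, giving F# minor.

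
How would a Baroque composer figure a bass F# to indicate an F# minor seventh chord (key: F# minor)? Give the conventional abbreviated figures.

F# is the root of F# minor seventh, so the chord is in root position.
A seventh chord in root position is figured 7/5/3, conventionally abbreviated 7.

7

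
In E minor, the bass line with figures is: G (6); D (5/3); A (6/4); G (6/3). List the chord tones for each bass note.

G (6/3): G, B, E.
D (5/3): D, F#, A.
A (6/4): A, D, F#.
G (6/3): G, B, E.

G, B, E | D, F#, A | A, D, F# | G, B, E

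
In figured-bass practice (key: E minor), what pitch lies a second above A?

Counting 1 letter step above A lands on B; in E minor, that letter is B.

B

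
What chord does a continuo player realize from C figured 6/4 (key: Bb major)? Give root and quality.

The figures 6/4 indicate a triad in second inversion.
In second inversion the root lies a fourth above the bass: a fourth above C in Bb major is F.
The chord tones are C, F, A, giving F major.

F major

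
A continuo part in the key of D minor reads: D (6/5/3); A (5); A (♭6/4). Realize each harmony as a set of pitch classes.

D, F, A, Bb | A, C, E | A, D, Fb

D (6/5/3): D, F, A, Bb.
A (5/3): A, C, E.
A (b6/4): A, D, Fb.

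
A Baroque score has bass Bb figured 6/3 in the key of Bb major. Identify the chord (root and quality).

G minor

The figures 6/3 indicate a triad in first inversion.
In first inversion the root lies a sixth above the bass: a sixth above Bb in Bb major is G.
The chord tones are Bb, D, G, giving G minor.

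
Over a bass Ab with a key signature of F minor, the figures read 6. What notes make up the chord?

The written figures 6 are shorthand for 6/3: the 3 is implied.
A third above Ab in this key is C.
A sixth above Ab in this key is F.
Together with the bass Ab, this spells F minor in first inversion.

Ab, C, F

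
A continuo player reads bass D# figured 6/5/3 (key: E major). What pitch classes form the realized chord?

D#, F#, A, B

A third above D# in this key is F#.
A fifth above D# in this key is A.
A sixth above D# in this key is B.
Together with the bass D#, this spells B dominant seventh in first inversion.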